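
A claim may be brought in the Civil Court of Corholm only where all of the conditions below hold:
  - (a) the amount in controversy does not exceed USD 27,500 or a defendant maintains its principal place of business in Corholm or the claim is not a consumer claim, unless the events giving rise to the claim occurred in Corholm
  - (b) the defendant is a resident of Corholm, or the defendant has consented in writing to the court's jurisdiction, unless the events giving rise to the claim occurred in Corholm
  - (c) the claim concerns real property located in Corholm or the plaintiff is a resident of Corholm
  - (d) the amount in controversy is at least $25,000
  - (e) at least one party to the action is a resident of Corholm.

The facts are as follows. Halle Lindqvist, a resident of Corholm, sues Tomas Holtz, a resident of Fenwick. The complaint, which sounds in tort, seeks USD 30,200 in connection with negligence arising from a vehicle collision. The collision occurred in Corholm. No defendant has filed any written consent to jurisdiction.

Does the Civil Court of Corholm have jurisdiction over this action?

Yes

The Civil Court of Corholm:
  (a) The claim is a tort claim, not a consumer claim, so one alternative holds. Condition met.
  (b) The defendant resides in Fenwick, not Corholm; no such written consent has been filed — no alternative holds. The proviso rescues it, though: the operative events occurred in Corholm. Satisfied.
  (c) The plaintiff resides in Corholm, so this disjunct is met. Satisfied.
  (d) The amount in controversy is $30,200, which meets the $25,000 floor. Condition met.
  (e) Halle Lindqvist resides in Corholm. Condition met.
  → Jurisdiction lies.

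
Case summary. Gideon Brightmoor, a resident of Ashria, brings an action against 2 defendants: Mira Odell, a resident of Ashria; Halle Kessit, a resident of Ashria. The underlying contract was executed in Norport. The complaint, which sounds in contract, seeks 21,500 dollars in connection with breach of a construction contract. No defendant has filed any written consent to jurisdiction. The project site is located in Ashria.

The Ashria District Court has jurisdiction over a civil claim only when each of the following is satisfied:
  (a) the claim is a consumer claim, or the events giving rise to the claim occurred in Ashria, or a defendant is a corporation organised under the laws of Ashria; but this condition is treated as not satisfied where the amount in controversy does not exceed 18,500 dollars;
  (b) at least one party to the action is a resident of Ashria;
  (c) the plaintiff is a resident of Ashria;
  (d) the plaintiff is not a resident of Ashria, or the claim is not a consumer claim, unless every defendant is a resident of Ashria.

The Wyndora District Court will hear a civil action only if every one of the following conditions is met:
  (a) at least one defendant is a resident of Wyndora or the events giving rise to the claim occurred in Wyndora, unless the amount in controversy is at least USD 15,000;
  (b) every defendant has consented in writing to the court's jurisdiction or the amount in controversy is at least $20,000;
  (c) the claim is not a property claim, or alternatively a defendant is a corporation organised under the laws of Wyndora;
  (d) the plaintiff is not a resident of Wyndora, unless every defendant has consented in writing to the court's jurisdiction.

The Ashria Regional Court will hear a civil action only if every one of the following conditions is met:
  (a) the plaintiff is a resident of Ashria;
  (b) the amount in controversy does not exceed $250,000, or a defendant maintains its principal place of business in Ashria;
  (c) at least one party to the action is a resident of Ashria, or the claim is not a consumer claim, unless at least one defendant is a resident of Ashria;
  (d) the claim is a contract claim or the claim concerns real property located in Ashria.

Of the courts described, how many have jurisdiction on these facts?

The Ashria District Court:
  (a) The operative events occurred in Ashria, so this disjunct is met. And the carve-out is inapplicable — the amount in controversy is USD 21,500, above the $18,500 ceiling. Met.
  (b) Gideon Brightmoor resides in Ashria. Met.
  (c) The plaintiff resides in Ashria. Satisfied.
  (d) The claim is a contract claim, not a consumer claim, so one alternative holds. Satisfied.
  → The court has jurisdiction.
The Wyndora District Court:
  (a) No defendant resides in Wyndora (they reside in Ashria, Ashria); the operative events occurred in Ashria, not Wyndora — every alternative fails. However, the amount in controversy is $21,500, which meets the $15,000 floor, so the 'unless' proviso supplies this condition. Met.
  (b) The amount in controversy is USD 21,500, which meets the USD 20,000 floor — that alternative is enough. Satisfied.
  (c) The claim is a contract claim, not a property claim, so one alternative holds. Condition met.
  (d) The plaintiff resides in Ashria, which is not Wyndora. Met.
  → Every requirement is satisfied — jurisdiction.
The Ashria Regional Court:
  (a) The plaintiff resides in Ashria. Met.
  (b) The amount in controversy is USD 21,500, within the USD 250,000 ceiling, which satisfies one of the alternatives. Condition met.
  (c) Gideon Brightmoor resides in Ashria — that alternative is enough. Met.
  (d) The claim is a contract claim, so this disjunct is met. Satisfied.
  → All conditions met; jurisdiction exists.
Courts with jurisdiction: the Ashria District Court, the Wyndora District Court, the Ashria Regional Court — 3 in total.

3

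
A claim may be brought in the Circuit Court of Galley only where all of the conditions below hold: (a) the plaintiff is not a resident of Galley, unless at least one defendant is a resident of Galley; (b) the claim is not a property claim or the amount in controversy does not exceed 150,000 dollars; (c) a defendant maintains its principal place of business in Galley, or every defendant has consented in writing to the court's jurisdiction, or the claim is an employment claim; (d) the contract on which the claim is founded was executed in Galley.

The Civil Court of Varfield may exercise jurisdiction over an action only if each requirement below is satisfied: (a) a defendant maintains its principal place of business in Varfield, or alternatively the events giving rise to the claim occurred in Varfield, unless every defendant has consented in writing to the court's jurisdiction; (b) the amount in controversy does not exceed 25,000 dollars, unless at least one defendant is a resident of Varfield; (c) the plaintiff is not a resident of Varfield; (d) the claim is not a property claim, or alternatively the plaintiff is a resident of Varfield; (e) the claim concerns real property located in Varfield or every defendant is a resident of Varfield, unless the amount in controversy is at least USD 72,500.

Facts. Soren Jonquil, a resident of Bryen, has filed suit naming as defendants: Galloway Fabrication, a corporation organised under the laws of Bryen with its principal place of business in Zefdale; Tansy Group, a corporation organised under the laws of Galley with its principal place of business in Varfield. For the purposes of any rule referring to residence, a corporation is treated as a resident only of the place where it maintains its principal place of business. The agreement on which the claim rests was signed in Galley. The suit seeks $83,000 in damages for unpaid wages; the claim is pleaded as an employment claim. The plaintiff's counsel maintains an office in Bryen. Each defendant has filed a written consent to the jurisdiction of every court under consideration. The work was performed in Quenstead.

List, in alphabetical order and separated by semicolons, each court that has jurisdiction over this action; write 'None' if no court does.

The Circuit Court of Galley:
  (a) The plaintiff resides in Bryen, which is not Galley. Satisfied.
  (b) The claim is an employment claim, not a property claim — that alternative is enough. Satisfied.
  (c) Every defendant has filed written consent, so one alternative holds. Satisfied.
  (d) The contract was executed in Galley. Met.
  → Every requirement is satisfied — jurisdiction.
The Civil Court of Varfield:
  (a) Tansy Group has its principal place of business in Varfield, so this disjunct is met. Satisfied.
  (b) The amount in controversy is 83,000 dollars, above the USD 25,000 ceiling. However, Tansy Group resides in Varfield, so the 'unless' proviso supplies this condition. Condition met.
  (c) The plaintiff resides in Bryen, which is not Varfield. Met.
  (d) The claim is an employment claim, not a property claim, which satisfies one of the alternatives. Condition met.
  (e) The claim does not concern real property; the defendants reside as follows — Galloway Fabrication in Zefdale, Tansy Group in Varfield — not all in Varfield — no alternative holds. The proviso rescues it, though: the amount in controversy is USD 83,000, which meets the 72,500 dollars floor. Satisfied.
  → Jurisdiction lies.

the Circuit Court of Galley; the Civil Court of Varfield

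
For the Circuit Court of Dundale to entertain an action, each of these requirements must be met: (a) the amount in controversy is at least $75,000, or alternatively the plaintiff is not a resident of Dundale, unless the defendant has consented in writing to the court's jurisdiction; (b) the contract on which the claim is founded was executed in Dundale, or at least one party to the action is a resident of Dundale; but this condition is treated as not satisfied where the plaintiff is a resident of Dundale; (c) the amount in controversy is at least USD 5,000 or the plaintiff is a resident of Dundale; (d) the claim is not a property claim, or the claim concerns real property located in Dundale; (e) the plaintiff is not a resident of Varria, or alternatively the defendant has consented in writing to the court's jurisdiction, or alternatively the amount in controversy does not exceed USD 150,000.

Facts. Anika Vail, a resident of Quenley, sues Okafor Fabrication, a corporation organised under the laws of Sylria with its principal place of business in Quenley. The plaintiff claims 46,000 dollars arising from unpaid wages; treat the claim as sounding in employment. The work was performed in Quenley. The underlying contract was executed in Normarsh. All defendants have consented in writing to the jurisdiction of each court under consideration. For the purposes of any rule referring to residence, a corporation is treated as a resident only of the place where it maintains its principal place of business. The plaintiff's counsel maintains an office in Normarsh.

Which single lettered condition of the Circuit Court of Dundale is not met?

The Circuit Court of Dundale:
  (a) The plaintiff resides in Quenley, which is not Dundale, so this disjunct is met. Condition met.
  (b) The contract was executed in Normarsh, not Dundale; no party resides in Dundale — none of the alternatives is met. Not satisfied.
  (c) The amount in controversy is $46,000, which meets the USD 5,000 floor, which satisfies one of the alternatives. Met.
  (d) The claim is an employment claim, not a property claim — that alternative is enough. Satisfied.
  (e) The plaintiff resides in Quenley, which is not Varria — that alternative is enough. Met.
Only condition (b) fails.

(b)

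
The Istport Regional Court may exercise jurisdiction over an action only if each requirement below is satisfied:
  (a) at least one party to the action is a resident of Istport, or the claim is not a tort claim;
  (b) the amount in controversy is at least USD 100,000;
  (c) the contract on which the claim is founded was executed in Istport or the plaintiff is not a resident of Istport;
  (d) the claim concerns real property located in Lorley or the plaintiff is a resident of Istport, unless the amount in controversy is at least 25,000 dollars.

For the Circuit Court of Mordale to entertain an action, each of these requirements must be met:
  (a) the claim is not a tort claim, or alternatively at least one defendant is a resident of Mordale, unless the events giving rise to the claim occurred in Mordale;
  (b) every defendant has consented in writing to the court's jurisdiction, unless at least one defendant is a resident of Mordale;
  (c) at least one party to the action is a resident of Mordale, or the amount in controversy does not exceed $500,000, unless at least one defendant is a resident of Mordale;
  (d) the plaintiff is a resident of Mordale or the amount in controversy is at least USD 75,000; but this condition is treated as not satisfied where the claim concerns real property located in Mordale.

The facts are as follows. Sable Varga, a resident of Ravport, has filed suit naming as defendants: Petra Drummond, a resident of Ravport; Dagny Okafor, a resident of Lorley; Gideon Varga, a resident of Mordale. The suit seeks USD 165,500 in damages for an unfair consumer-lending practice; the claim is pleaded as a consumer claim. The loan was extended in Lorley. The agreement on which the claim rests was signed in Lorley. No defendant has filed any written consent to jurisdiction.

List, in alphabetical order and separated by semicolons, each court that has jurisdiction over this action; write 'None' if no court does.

the Circuit Court of Mordale; the Istport Regional Court

The Istport Regional Court:
  (a) The claim is a consumer claim, not a tort claim, so this disjunct is met. Met.
  (b) The amount in controversy is 165,500 dollars, which meets the USD 100,000 floor. Met.
  (c) The plaintiff resides in Ravport, which is not Istport, so this disjunct is met. Met.
  (d) The claim does not concern real property; the plaintiff resides in Ravport, not Istport — no alternative holds. But the amount in controversy is USD 165,500, which meets the 25,000 dollars floor, and the 'unless' clause therefore excuses the requirement. Satisfied.
  → The court has jurisdiction.
The Circuit Court of Mordale:
  (a) The claim is a consumer claim, not a tort claim — that alternative is enough. Condition met.
  (b) No such written consent has been filed. The proviso rescues it, though: Gideon Varga resides in Mordale. Satisfied.
  (c) Gideon Varga resides in Mordale, which satisfies one of the alternatives. Satisfied.
  (d) The amount in controversy is USD 165,500, which meets the $75,000 floor — that alternative is enough. The carve-out does not apply: the claim does not concern real property. Satisfied.
  → Jurisdiction lies.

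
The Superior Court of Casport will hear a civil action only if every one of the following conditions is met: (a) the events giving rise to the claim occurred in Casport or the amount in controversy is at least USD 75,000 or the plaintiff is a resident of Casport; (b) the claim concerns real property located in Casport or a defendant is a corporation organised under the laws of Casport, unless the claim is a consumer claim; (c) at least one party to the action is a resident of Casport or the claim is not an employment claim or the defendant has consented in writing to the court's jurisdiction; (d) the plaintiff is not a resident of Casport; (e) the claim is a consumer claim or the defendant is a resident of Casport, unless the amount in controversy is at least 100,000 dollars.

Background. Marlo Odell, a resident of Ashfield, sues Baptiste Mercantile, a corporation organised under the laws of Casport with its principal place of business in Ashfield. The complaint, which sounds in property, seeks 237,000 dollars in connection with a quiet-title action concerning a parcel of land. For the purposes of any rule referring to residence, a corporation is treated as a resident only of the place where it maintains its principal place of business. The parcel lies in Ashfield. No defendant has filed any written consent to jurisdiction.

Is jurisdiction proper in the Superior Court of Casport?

Yes

The Superior Court of Casport:
  (a) The amount in controversy is 237,000 dollars, which meets the $75,000 floor — that alternative is enough. Satisfied.
  (b) Baptiste Mercantile is organised under the laws of Casport, so this disjunct is met. Condition met.
  (c) The claim is a property claim, not an employment claim, which satisfies one of the alternatives. Satisfied.
  (d) The plaintiff resides in Ashfield, which is not Casport. Condition met.
  (e) The claim is a property claim, not a consumer claim; the defendant resides in Ashfield, not Casport — every alternative fails. However, the amount in controversy is USD 237,000, which meets the 100,000 dollars floor, so the 'unless' proviso supplies this condition. Met.
  → Jurisdiction lies.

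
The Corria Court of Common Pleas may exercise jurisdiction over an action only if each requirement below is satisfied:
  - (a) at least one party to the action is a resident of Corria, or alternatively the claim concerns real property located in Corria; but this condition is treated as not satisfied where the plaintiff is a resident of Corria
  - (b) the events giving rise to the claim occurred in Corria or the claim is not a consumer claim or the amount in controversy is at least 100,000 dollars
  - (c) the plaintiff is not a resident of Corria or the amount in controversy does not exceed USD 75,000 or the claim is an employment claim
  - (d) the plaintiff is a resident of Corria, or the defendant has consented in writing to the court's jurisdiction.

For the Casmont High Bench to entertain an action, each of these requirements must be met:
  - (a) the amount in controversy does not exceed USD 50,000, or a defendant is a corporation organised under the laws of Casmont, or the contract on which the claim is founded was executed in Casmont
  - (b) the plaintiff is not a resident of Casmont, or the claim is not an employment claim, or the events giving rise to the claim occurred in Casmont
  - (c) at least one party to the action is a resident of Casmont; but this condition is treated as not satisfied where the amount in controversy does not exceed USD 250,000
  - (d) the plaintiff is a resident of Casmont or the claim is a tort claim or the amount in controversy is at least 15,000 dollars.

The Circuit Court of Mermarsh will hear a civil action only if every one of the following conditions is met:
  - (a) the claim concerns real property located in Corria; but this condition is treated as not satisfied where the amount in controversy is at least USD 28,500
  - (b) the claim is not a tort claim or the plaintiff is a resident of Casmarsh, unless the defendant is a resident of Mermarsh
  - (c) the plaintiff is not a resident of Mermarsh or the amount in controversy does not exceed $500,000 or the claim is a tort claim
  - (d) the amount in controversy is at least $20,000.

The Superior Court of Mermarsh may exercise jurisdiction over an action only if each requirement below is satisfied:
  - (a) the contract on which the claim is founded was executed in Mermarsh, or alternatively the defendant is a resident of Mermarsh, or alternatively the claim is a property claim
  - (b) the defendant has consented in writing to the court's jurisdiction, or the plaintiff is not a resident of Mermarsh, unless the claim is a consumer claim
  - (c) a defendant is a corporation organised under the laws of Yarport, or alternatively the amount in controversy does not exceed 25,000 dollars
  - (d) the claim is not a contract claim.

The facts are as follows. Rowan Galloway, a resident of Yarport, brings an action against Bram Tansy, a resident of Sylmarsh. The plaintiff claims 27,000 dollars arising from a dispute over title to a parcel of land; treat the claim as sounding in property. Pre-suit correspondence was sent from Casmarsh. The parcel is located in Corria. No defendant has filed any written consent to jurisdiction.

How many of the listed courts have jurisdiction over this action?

The Corria Court of Common Pleas:
  (a) The property lies in Corria, which satisfies one of the alternatives. The exception is not triggered, since the plaintiff resides in Yarport, not Corria. Condition met.
  (b) The operative events occurred in Corria, so one alternative holds. Condition met.
  (c) The plaintiff resides in Yarport, which is not Corria, so this disjunct is met. Satisfied.
  (d) The plaintiff resides in Yarport, not Corria; no such written consent has been filed — every alternative fails. Condition not met.
  → No jurisdiction.
The Casmont High Bench:
  (a) The amount in controversy is 27,000 dollars, within the USD 50,000 ceiling, so one alternative holds. Met.
  (b) The plaintiff resides in Yarport, which is not Casmont, which satisfies one of the alternatives. Condition met.
  (c) No party resides in Casmont. Not met.
  (d) The amount in controversy is USD 27,000, which meets the $15,000 floor, which satisfies one of the alternatives. Condition met.
  → At least one condition fails; no jurisdiction.
The Circuit Court of Mermarsh:
  (a) The property lies in Corria. The exception is not triggered, since the amount in controversy is 27,000 dollars, below the 28,500 dollars floor. Condition met.
  (b) The claim is a property claim, not a tort claim, so this disjunct is met. Condition met.
  (c) The plaintiff resides in Yarport, which is not Mermarsh, so this disjunct is met. Satisfied.
  (d) The amount in controversy is 27,000 dollars, which meets the USD 20,000 floor. Condition met.
  → Every requirement is satisfied — jurisdiction.
The Superior Court of Mermarsh:
  (a) The claim is a property claim, which satisfies one of the alternatives. Met.
  (b) The plaintiff resides in Yarport, which is not Mermarsh, so this disjunct is met. Condition met.
  (c) No defendant is a corporation; the amount in controversy is 27,000 dollars, above the USD 25,000 ceiling — every alternative fails. Fails.
  (d) The claim is a property claim, not a contract claim. Met.
  → No jurisdiction.
Courts with jurisdiction: the Circuit Court of Mermarsh — 1 in total.

1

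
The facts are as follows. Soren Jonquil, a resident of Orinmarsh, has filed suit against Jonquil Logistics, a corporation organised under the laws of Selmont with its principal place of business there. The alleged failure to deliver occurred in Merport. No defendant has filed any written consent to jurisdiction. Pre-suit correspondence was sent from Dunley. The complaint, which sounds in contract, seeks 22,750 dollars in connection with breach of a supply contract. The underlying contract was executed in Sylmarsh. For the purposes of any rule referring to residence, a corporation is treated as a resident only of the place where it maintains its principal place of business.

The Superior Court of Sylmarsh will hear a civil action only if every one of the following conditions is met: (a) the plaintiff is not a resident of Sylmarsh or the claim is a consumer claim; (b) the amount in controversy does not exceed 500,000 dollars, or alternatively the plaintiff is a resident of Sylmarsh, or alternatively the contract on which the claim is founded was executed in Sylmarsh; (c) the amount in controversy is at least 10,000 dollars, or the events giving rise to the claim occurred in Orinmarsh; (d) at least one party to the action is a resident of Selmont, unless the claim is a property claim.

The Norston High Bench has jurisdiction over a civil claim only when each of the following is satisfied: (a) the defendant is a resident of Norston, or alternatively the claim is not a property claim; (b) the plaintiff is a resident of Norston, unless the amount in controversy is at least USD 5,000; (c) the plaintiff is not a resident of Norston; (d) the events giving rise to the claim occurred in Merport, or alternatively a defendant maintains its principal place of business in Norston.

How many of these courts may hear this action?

The Superior Court of Sylmarsh:
  (a) The plaintiff resides in Orinmarsh, which is not Sylmarsh, so this disjunct is met. Condition met.
  (b) The amount in controversy is $22,750, within the 500,000 dollars ceiling, which satisfies one of the alternatives. Satisfied.
  (c) The amount in controversy is $22,750, which meets the 10,000 dollars floor, so one alternative holds. Satisfied.
  (d) Jonquil Logistics resides in Selmont. Met.
  → All conditions met; jurisdiction exists.
The Norston High Bench:
  (a) The claim is a contract claim, not a property claim, so this disjunct is met. Met.
  (b) The plaintiff resides in Orinmarsh, not Norston. However, the amount in controversy is $22,750, which meets the 5,000 dollars floor, so the 'unless' proviso supplies this condition. Met.
  (c) The plaintiff resides in Orinmarsh, which is not Norston. Condition met.
  (d) The operative events occurred in Merport — that alternative is enough. Met.
  → All conditions met; jurisdiction exists.
Courts with jurisdiction: the Superior Court of Sylmarsh, the Norston High Bench — 2 in total.

2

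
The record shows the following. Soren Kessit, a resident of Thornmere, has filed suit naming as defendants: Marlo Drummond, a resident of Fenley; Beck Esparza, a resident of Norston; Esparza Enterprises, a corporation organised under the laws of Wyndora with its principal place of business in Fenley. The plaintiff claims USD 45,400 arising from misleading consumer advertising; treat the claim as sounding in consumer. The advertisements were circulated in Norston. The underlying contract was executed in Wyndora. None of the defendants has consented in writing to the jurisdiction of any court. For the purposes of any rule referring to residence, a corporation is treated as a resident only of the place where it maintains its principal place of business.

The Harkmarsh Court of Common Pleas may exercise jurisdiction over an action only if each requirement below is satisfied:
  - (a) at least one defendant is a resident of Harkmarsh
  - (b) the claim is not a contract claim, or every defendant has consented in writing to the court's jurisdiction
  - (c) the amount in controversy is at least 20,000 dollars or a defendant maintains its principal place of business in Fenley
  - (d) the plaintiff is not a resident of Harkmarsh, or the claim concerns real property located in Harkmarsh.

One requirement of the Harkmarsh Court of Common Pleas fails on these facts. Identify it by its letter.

The Harkmarsh Court of Common Pleas:
  (a) No defendant resides in Harkmarsh (they reside in Fenley, Norston, Fenley). Condition not met.
  (b) The claim is a consumer claim, not a contract claim, so one alternative holds. Satisfied.
  (c) The amount in controversy is $45,400, which meets the 20,000 dollars floor, so one alternative holds. Met.
  (d) The plaintiff resides in Thornmere, which is not Harkmarsh, so this disjunct is met. Condition met.
Only condition (a) fails.

(a)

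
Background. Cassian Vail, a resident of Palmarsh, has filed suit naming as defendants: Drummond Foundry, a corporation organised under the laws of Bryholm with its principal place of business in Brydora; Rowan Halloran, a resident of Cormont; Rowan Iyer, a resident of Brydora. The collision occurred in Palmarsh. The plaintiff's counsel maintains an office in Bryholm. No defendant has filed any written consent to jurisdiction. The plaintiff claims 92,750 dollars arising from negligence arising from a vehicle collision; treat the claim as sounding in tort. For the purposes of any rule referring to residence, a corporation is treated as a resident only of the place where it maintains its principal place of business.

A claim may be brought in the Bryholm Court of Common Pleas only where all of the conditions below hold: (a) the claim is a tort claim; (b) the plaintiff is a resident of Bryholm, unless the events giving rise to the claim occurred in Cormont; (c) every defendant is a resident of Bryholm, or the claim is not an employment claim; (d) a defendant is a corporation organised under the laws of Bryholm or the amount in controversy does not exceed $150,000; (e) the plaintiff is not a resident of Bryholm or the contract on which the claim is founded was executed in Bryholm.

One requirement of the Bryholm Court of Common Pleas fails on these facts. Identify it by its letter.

(b)

The Bryholm Court of Common Pleas:
  (a) The claim is a tort claim. Satisfied.
  (b) The plaintiff resides in Palmarsh, not Bryholm. The proviso offers no rescue either, since the operative events occurred in Palmarsh, not Cormont. Not satisfied.
  (c) The claim is a tort claim, not an employment claim, so this disjunct is met. Satisfied.
  (d) Drummond Foundry is organised under the laws of Bryholm, which satisfies one of the alternatives. Met.
  (e) The plaintiff resides in Palmarsh, which is not Bryholm, so this disjunct is met. Condition met.
Only condition (b) fails.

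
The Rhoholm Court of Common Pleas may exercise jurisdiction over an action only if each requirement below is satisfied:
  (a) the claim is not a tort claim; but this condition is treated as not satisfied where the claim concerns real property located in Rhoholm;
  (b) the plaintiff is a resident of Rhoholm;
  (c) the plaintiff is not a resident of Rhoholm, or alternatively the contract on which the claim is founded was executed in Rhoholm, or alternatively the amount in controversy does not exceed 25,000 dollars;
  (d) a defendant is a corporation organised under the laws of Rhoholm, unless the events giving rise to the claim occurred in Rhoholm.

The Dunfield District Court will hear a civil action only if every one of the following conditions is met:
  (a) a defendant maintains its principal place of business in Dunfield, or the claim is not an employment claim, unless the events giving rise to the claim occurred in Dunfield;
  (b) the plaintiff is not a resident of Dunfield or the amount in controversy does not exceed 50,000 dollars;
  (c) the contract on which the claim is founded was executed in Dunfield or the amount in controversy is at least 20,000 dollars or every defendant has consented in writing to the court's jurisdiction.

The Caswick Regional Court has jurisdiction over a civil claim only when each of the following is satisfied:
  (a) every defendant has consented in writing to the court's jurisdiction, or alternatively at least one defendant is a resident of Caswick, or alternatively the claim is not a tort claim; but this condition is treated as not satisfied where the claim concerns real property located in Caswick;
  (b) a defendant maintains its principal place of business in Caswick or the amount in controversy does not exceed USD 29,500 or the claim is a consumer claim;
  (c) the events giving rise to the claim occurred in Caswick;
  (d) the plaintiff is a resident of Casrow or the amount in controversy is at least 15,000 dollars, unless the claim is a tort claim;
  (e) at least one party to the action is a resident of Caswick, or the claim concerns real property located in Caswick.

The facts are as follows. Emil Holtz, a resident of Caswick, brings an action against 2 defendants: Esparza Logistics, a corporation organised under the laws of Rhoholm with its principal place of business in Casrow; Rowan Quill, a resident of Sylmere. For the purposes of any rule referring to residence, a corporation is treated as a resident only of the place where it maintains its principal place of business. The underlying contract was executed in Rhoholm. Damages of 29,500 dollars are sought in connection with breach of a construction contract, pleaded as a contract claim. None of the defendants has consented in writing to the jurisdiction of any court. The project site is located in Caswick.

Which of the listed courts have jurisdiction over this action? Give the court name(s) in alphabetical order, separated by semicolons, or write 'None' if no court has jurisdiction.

the Caswick Regional Court; the Dunfield District Court

The Rhoholm Court of Common Pleas:
  (a) The claim is a contract claim, not a tort claim. And the carve-out is inapplicable — the claim does not concern real property. Satisfied.
  (b) The plaintiff resides in Caswick, not Rhoholm. Fails.
  (c) The plaintiff resides in Caswick, which is not Rhoholm, so one alternative holds. Met.
  (d) Esparza Logistics is organised under the laws of Rhoholm. Condition met.
  → No jurisdiction.
The Dunfield District Court:
  (a) The claim is a contract claim, not an employment claim, so this disjunct is met. Met.
  (b) The plaintiff resides in Caswick, which is not Dunfield — that alternative is enough. Condition met.
  (c) The amount in controversy is USD 29,500, which meets the 20,000 dollars floor, so this disjunct is met. Condition met.
  → Every requirement is satisfied — jurisdiction.
The Caswick Regional Court:
  (a) The claim is a contract claim, not a tort claim, which satisfies one of the alternatives. The exception is not triggered, since the claim does not concern real property. Satisfied.
  (b) The amount in controversy is $29,500, within the $29,500 ceiling, so one alternative holds. Condition met.
  (c) The operative events occurred in Caswick. Satisfied.
  (d) The amount in controversy is USD 29,500, which meets the $15,000 floor, so this disjunct is met. Met.
  (e) Emil Holtz resides in Caswick — that alternative is enough. Met.
  → Jurisdiction lies.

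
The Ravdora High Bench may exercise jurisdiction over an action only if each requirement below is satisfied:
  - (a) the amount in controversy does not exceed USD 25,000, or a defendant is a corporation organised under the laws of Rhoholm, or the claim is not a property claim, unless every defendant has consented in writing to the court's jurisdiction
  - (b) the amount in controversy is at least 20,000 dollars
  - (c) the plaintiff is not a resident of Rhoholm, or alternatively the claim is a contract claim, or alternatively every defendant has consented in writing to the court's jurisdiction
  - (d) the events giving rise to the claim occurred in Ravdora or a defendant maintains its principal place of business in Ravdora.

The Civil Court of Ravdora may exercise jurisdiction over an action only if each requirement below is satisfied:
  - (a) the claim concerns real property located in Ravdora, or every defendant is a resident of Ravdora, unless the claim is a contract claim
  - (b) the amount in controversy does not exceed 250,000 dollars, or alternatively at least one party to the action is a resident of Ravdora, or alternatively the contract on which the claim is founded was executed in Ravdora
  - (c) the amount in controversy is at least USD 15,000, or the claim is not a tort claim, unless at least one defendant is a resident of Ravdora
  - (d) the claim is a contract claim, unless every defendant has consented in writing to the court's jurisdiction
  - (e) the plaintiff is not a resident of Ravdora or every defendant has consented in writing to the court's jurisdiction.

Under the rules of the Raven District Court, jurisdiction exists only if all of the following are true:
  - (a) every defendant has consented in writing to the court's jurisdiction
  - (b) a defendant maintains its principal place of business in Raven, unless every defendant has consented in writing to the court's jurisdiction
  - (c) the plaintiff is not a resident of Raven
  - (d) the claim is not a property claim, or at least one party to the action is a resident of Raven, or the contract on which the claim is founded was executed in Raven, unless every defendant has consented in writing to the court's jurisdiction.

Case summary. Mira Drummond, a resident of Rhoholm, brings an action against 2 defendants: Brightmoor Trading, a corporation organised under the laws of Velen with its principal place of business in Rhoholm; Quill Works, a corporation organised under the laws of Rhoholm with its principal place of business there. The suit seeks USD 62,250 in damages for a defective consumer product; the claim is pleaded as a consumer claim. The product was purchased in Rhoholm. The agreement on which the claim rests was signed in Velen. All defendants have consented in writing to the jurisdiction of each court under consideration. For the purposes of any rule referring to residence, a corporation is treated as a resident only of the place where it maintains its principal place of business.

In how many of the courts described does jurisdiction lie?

1

The Ravdora High Bench:
  (a) Quill Works is organised under the laws of Rhoholm, so one alternative holds. Condition met.
  (b) The amount in controversy is 62,250 dollars, which meets the 20,000 dollars floor. Met.
  (c) Every defendant has filed written consent, so this disjunct is met. Condition met.
  (d) The operative events occurred in Rhoholm, not Ravdora; the corporate defendant(s) have their principal place of business in Rhoholm, not Ravdora — every alternative fails. Not satisfied.
  → The court lacks jurisdiction.
The Civil Court of Ravdora:
  (a) The claim does not concern real property; the defendants reside as follows — Brightmoor Trading in Rhoholm, Quill Works in Rhoholm — not all in Ravdora — none of the alternatives is met. And the claim is a consumer claim, not a contract claim, so the proviso does not save it. Condition not met.
  (b) The amount in controversy is 62,250 dollars, within the USD 250,000 ceiling, so this disjunct is met. Satisfied.
  (c) The amount in controversy is $62,250, which meets the $15,000 floor, so one alternative holds. Satisfied.
  (d) The claim is a consumer claim, not a contract claim. However, every defendant has filed written consent, so the 'unless' proviso supplies this condition. Satisfied.
  (e) The plaintiff resides in Rhoholm, which is not Ravdora — that alternative is enough. Satisfied.
  → At least one condition fails; no jurisdiction.
The Raven District Court:
  (a) Every defendant has filed written consent. Condition met.
  (b) The corporate defendant(s) have their principal place of business in Rhoholm, not Raven. However, every defendant has filed written consent, so the 'unless' proviso supplies this condition. Satisfied.
  (c) The plaintiff resides in Rhoholm, which is not Raven. Satisfied.
  (d) The claim is a consumer claim, not a property claim, so one alternative holds. Condition met.
  → Every requirement is satisfied — jurisdiction.
Courts with jurisdiction: the Raven District Court — 1 in total.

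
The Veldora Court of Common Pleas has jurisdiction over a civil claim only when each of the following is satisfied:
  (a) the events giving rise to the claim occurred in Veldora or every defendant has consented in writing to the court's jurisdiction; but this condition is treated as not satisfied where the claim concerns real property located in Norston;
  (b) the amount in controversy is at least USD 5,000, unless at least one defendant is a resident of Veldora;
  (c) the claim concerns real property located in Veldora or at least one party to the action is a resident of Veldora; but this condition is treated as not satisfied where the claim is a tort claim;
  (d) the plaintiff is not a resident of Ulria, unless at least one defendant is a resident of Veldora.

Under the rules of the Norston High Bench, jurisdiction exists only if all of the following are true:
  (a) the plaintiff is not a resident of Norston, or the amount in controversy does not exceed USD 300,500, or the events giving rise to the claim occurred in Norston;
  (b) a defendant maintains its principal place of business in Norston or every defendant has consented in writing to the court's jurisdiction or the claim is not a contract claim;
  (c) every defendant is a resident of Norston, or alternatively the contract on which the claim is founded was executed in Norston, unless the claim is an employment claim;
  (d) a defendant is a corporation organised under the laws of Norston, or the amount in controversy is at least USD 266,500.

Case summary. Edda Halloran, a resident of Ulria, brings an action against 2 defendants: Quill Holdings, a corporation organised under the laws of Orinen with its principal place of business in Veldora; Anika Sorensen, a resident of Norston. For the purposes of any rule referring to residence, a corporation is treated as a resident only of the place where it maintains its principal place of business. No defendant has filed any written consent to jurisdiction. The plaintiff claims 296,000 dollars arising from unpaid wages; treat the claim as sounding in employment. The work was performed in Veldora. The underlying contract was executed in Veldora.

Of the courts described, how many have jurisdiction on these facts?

The Veldora Court of Common Pleas:
  (a) The operative events occurred in Veldora, so this disjunct is met. The carve-out does not apply: the claim does not concern real property. Condition met.
  (b) The amount in controversy is $296,000, which meets the $5,000 floor. Condition met.
  (c) Quill Holdings resides in Veldora, so this disjunct is met. And the carve-out is inapplicable — the claim is an employment claim, not a tort claim. Satisfied.
  (d) The plaintiff resides in Ulria. The proviso rescues it, though: Quill Holdings resides in Veldora. Met.
  → All conditions met; jurisdiction exists.
The Norston High Bench:
  (a) The plaintiff resides in Ulria, which is not Norston, which satisfies one of the alternatives. Condition met.
  (b) The claim is an employment claim, not a contract claim, which satisfies one of the alternatives. Condition met.
  (c) The defendants reside as follows — Quill Holdings in Veldora, Anika Sorensen in Norston — not all in Norston; the contract was executed in Veldora, not Norston — every alternative fails. The proviso rescues it, though: the claim is an employment claim. Satisfied.
  (d) The amount in controversy is 296,000 dollars, which meets the USD 266,500 floor — that alternative is enough. Satisfied.
  → Every requirement is satisfied — jurisdiction.
Courts with jurisdiction: the Veldora Court of Common Pleas, the Norston High Bench — 2 in total.

2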